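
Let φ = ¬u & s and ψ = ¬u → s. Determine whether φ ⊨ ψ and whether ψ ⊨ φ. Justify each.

Forward direction. Assume the antecedent. If u is true, the antecedent cannot hold. If u is false, the antecedent forces (u = F, s = T), and ¬u → s holds there. Either way ¬u → s holds.

Converse. This fails. Under u = T, s = F, the left side is false but the right side is true.

Not equivalent: only (⇒) holds.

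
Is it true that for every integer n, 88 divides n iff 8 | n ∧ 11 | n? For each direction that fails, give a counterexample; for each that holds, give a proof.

Both directions hold.

(→) If 88 ∣ n, write n = 88q. Since 88 = 11·8, n = 8·(11q), so 8 ∣ n; and since 88 = 8·11, n = 11·(8q), so 11 ∣ n.

(←) Suppose 8 ∣ n and 11 ∣ n. Any common multiple of 8 and 11 is a multiple of their lcm; here gcd(8, 11) = 1, so lcm(8, 11) = 8·11 = 88, so 88 ∣ n.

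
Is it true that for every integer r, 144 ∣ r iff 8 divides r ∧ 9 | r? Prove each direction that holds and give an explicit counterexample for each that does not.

The forward direction holds; the converse fails.

(⟹) If 144 ∣ r, write r = 144q. Since 144 = 18·8, r = 8·(18q), so 8 ∣ r; and since 144 = 16·9, r = 9·(16q), so 9 ∣ r.

(⟸) This fails: take r = 72. Both 8 ∣ 72 and 9 ∣ 72, yet 72 is not a multiple of 144 (since 72 = 0·144 + 72), so 144 ∤ 72.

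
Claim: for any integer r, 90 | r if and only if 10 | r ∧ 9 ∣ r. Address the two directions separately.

[⇒] If 90 ∣ r, write r = 90q. Since 90 = 9·10, r = 10·(9q), so 10 ∣ r; and since 90 = 10·9, r = 9·(10q), so 9 ∣ r.

[⇐] Suppose 10 ∣ r and 9 ∣ r. Any common multiple of 10 and 9 is a multiple of their lcm; here gcd(10, 9) = 1, so lcm(10, 9) = 10·9 = 90, so 90 ∣ r.

Both directions hold.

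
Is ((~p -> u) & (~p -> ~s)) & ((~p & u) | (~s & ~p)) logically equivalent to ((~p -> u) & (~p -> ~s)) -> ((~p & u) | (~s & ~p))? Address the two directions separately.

Only the forward implication holds.

(⟸) This fails. Under p = F, u = F, s = F, the left side is false but the right side is true.

(⟹) Assume the antecedent. If p is true, the antecedent cannot hold. If p is false, the consequent reduces to true regardless of the other variables. Either way the consequent holds.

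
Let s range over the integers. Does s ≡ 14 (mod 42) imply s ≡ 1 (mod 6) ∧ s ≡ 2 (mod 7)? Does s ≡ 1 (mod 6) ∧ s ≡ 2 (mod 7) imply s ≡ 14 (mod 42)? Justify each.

(→) This fails: s = 14 gives 14 ≡ 14 (mod 42) but 14 ≡ 2 (mod 6), so the conjunction on the right does not hold.

(←) This fails: s = 37 satisfies both congruences on the right (37 ≡ 1 mod 6 and 37 ≡ 2 mod 7) yet 37 ≡ 37 (mod 42), not 14.

Neither direction holds.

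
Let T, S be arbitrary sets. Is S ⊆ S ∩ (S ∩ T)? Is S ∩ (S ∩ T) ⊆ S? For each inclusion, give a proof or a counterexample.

Forward inclusion. This inclusion fails. Take T = ∅, S = {1}; then 1 ∈ S but 1 ∉ S ∩ (S ∩ T).

Reverse inclusion. Let x ∈ S ∩ (S ∩ T). Then x ∈ T ∩ S, from which x ∈ S.

The sets are not equal: only the reverse inclusion holds.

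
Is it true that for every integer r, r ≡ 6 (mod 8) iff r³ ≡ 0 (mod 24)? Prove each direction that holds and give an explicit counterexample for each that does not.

[⇒] This fails: take r = 14. Then 14 ≡ 6 (mod 8), but 14³ = 2744 ≡ 8 (mod 24), not 0.

[⇐] This fails: take r = 0. Then 0³ = 0 ≡ 0 (mod 24), yet 0 ≡ 0 (mod 8), not 6.

Both directions fail.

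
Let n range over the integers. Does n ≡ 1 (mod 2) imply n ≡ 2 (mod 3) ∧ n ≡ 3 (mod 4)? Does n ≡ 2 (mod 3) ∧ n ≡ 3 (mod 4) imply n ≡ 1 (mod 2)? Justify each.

(⇒) fails; (⇐) holds.

[⇐] If n ≡ 2 (mod 3) and n ≡ 3 (mod 4), then by the Chinese remainder theorem n ≡ 11 (mod 12). Since 11 ≡ 1 (mod 2) and 2 ∣ 12, we get n ≡ 1 (mod 2).

[⇒] This fails: n = 1 gives 1 ≡ 1 (mod 2) but 1 ≡ 1 (mod 3), so the conjunction on the right does not hold.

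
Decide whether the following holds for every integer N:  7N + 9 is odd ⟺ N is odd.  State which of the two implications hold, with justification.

Neither direction holds.

Forward direction. This fails: N = 6 gives 7N + 9 = 51, which is odd, but 6 is even, not odd.

Converse. This also fails: N = 7 is odd, but 7N + 9 = 58 is even, not odd.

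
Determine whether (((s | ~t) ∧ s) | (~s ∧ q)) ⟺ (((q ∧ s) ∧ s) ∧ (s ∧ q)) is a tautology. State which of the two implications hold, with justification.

[⇒] This fails. Under q = T, s = F, t = F, the left side is true but the right side is false.

[⇐] Assume the antecedent. If q is true, ((s | ~t) ∧ s) | (~s ∧ q) reduces to true regardless of the other variables. If q is false, the antecedent cannot hold. Either way ((s | ~t) ∧ s) | (~s ∧ q) holds.

Only the reverse direction holds.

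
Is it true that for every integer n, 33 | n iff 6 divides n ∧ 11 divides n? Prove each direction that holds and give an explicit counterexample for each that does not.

Only the converse holds.

(→) This fails: take n = 33. Certainly 33 ∣ 33, but 6 ∤ 33.

(←) Suppose 6 ∣ n and 11 ∣ n. Any common multiple of 6 and 11 is a multiple of their lcm; here gcd(6, 11) = 1, so lcm(6, 11) = 6·11 = 66, so 66 ∣ n. Since 33 ∣ 66, it follows that 33 ∣ n.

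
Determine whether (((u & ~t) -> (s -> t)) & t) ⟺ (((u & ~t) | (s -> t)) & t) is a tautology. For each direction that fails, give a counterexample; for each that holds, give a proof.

Both directions hold; the statement is true.

(⟹) Assume the antecedent. If t is true, ((u & ~t) | (s -> t)) & t reduces to true regardless of the other variables. If t is false, the antecedent cannot hold. Either way ((u & ~t) | (s -> t)) & t holds.

(⟸) Assume the antecedent. If t is true, ((u & ~t) -> (s -> t)) & t reduces to true regardless of the other variables. If t is false, the antecedent cannot hold. Either way ((u & ~t) -> (s -> t)) & t holds.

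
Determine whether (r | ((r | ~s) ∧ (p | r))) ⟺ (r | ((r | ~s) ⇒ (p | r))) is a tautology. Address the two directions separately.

(→) Assume the antecedent. If r is true, r | ((r | ~s) ⇒ (p | r)) reduces to true regardless of the other variables. If r is false, the antecedent forces (r = F, s = F, p = T), and r | ((r | ~s) ⇒ (p | r)) holds there. Either way r | ((r | ~s) ⇒ (p | r)) holds.

(←) This fails. Under r = F, s = T, p = F, the left side is false but the right side is true.

Not equivalent: only (⇒) holds.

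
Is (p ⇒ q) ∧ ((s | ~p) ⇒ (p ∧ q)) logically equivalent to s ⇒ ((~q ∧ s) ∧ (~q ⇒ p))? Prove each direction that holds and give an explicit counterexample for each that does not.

Both directions fail.

(⟹) This fails. Under p = T, q = T, s = T, the left side is true but the right side is false.

(⟸) This fails. Under p = F, q = F, s = F, the left side is false but the right side is true.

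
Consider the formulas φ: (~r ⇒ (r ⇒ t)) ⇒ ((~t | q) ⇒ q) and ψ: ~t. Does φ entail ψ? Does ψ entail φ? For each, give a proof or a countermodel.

Neither direction holds.

Forward direction. This fails. Under q = F, t = T, r = F, the left side is true but the right side is false.

Converse. This fails. Under q = F, t = F, r = F, the left side is false but the right side is true.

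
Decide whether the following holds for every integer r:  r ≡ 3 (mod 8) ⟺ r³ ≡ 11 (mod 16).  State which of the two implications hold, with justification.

Not equivalent: only (⇐) holds.

Forward direction. This fails: take r = 11. Then 11 ≡ 3 (mod 8), but 11³ = 1331 ≡ 3 (mod 16), not 11.

Converse. The residues r modulo 16 with r³ ≡ 11 (mod 16) are exactly {3}, and each is ≡ 3 (mod 8).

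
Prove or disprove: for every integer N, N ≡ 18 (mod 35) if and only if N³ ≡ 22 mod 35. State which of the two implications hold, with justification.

The forward direction holds; the converse fails.

(←) This fails: take N = 8. Then 8³ = 512 ≡ 22 (mod 35), yet 8 ≡ 8 (mod 35), not 18.

(→) Suppose N ≡ 18 (mod 35). Write N = 35j + 18. Then (35j + 18)³ = 42875j³ + 66150j² + 34020j + 5832 = 35(1225j³ + 1890j² + 972j + 166) + 22, so N³ ≡ 22 (mod 35).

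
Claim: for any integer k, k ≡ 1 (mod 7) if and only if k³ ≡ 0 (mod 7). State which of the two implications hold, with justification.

(→) This fails: take k = 1. Then 1 ≡ 1 (mod 7), but 1³ = 1 ≡ 1 (mod 7), not 0.

(←) This fails: take k = 0. Then 0³ = 0 ≡ 0 (mod 7), yet 0 ≡ 0 (mod 7), not 1.

Neither direction holds.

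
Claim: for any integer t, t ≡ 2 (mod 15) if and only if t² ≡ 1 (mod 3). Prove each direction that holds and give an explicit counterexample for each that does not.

Forward direction. Suppose t ≡ 2 (mod 15). Then t² ≡ 2² = 4 (mod 15), and since 3 ∣ 15, also t² ≡ 1 (mod 3).

Converse. This fails: take t = 1. Then 1² = 1 ≡ 1 (mod 3), yet 1 ≡ 1 (mod 15), not 2.

Only the forward direction holds.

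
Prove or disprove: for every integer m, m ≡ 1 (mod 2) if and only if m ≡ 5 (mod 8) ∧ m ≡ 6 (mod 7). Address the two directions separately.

The forward direction fails; the converse holds.

[⇒] This fails: m = 1 gives 1 ≡ 1 (mod 2) but 1 ≡ 1 (mod 8), so the conjunction on the right does not hold.

[⇐] Conversely, if m ≡ 5 (mod 8) and m ≡ 6 (mod 7), then by the Chinese remainder theorem m ≡ 13 (mod 56). Since 13 ≡ 1 (mod 2) and 2 ∣ 56, we get m ≡ 1 (mod 2).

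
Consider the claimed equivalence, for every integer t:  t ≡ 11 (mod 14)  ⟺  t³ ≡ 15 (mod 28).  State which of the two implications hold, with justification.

(⇒) This fails: take t = 25. Then 25 ≡ 11 (mod 14), but 25³ = 15625 ≡ 1 (mod 28), not 15.

(⇐) This fails: take t = 15. Then 15³ = 3375 ≡ 15 (mod 28), yet 15 ≡ 1 (mod 14), not 11.

Neither implication holds.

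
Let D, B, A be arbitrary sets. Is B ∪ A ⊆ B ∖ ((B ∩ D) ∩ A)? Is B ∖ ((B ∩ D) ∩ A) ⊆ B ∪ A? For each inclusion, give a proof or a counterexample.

Forward inclusion. This inclusion fails. Take D = ∅, B = ∅, A = {1}; then 1 ∈ B ∪ A but 1 ∉ B ∖ ((B ∩ D) ∩ A).

Reverse inclusion. Let x ∈ B ∖ ((B ∩ D) ∩ A). Then either x ∈ B and x ∉ D, A; or x ∈ D ∩ B and x ∉ A; or x ∈ B ∩ A and x ∉ D. In each case x ∈ B ∪ A, so B ∖ ((B ∩ D) ∩ A) ⊆ B ∪ A.

The sets are not equal: only the reverse inclusion holds.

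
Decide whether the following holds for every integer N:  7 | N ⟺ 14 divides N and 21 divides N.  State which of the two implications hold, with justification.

(→) This fails: take N = 7. Certainly 7 ∣ 7, but 14 ∤ 7.

(←) Suppose 14 ∣ N and 21 ∣ N. Any common multiple of 14 and 21 is a multiple of their lcm; here lcm(14, 21) = 14·21/gcd(14, 21) = 294/7 = 42, so 42 ∣ N. Since 7 ∣ 42, it follows that 7 ∣ N.

(⇒) fails; (⇐) holds.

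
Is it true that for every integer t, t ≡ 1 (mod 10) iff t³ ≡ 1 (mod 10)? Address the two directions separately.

Both directions hold; the statement is true.

(⟹) Suppose t ≡ 1 (mod 10). Write t = 10j + 1. Then (10j + 1)³ = 1000j³ + 300j² + 30j + 1 = 10(100j³ + 30j² + 3j) + 1, so t³ ≡ 1 (mod 10).

(⟸) For the converse, argue contrapositively. If t ≢ 1 (mod 10), then t is congruent to one of 0, 2, 3, 4, 5, 6, 7, 8, 9 modulo 10, and these give t³ ≡ 0, 8, 7, 4, 5, 6, 3, 2, 9 respectively — never 1.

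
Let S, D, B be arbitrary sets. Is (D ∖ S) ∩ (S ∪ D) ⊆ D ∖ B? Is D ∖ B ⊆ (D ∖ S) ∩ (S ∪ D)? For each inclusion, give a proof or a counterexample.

(⊆) fails and (⊇) fails.

(⊆) This inclusion fails. Take S = ∅, D = {1}, B = {1}; then 1 ∈ (D ∖ S) ∩ (S ∪ D) but 1 ∉ D ∖ B.

(⊇) This inclusion fails. Take S = {1}, D = {1}, B = ∅; then 1 ∈ D ∖ B but 1 ∉ (D ∖ S) ∩ (S ∪ D).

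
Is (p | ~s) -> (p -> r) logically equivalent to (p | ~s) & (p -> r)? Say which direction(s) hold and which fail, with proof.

Not equivalent: only (⇐) holds.

Converse. Assume the antecedent. If p is true, the antecedent forces (p = T, r = T, s = F) or (p = T, r = T, s = T), and (p | ~s) -> (p -> r) holds there. If p is false, (p | ~s) -> (p -> r) reduces to true regardless of the other variables. Either way (p | ~s) -> (p -> r) holds.

Forward direction. This fails. Under p = F, r = F, s = T, the left side is true but the right side is false.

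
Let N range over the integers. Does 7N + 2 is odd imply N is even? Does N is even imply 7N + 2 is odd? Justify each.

[⇒] This fails: N = 7 gives 7N + 2 = 51, which is odd, but 7 is odd, not even.

[⇐] This also fails: N = 0 is even, but 7N + 2 = 2 is even, not odd.

Both directions fail.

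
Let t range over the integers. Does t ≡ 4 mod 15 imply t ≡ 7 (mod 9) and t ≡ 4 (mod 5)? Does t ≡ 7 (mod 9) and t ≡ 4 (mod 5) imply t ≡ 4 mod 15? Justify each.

The forward direction fails; the converse holds.

(←) If t ≡ 7 (mod 9) and t ≡ 4 (mod 5), then by the Chinese remainder theorem t ≡ 34 (mod 45). Since 34 ≡ 4 (mod 15) and 15 ∣ 45, we get t ≡ 4 (mod 15).

(→) This fails: t = 19 gives 19 ≡ 4 (mod 15) but 19 ≡ 1 (mod 9), so the conjunction on the right does not hold.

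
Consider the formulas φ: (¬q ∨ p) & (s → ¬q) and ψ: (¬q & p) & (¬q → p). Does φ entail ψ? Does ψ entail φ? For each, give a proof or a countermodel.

[⇒] This fails. Under q = F, s = F, p = F, the left side is true but the right side is false.

[⇐] Assume the antecedent. If q is true, the antecedent cannot hold. If q is false, (¬q ∨ p) & (s → ¬q) reduces to true regardless of the other variables. Either way (¬q ∨ p) & (s → ¬q) holds.

(⇒) fails; (⇐) holds.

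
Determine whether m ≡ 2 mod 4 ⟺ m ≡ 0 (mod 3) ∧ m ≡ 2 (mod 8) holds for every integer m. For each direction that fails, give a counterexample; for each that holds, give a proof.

Only the reverse direction holds.

[⇒] This fails: m = 2 gives 2 ≡ 2 (mod 4) but 2 ≡ 2 (mod 3), so the conjunction on the right does not hold.

[⇐] Conversely, if m ≡ 0 (mod 3) and m ≡ 2 (mod 8), then by the Chinese remainder theorem m ≡ 18 (mod 24). Since 18 ≡ 2 (mod 4) and 4 ∣ 24, we get m ≡ 2 (mod 4).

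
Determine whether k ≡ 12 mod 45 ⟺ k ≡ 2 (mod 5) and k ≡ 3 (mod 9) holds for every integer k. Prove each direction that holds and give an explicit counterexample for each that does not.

(⇒) Suppose k ≡ 12 (mod 45); write k = 45j + 12. Since 5 ∣ 45, reducing mod 5 gives k ≡ 12 ≡ 2 (mod 5); since 9 ∣ 45, reducing mod 9 gives k ≡ 12 ≡ 3 (mod 9).

(⇐) Conversely, if k ≡ 2 (mod 5) and k ≡ 3 (mod 9), then by the Chinese remainder theorem k ≡ 12 (mod 45). This is exactly k ≡ 12 (mod 45).

The biconditional holds.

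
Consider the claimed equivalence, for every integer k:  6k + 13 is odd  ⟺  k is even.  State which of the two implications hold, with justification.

(⇐) Suppose k is even. Since 6 is even, 6k is even for every k, so 6k + 13 has the same parity as 13, which is odd. Hence 6k + 13 is odd.

(⇒) This fails: take k = 5. Then 6k + 13 = 43, which is odd, yet k = 5 is odd, not even.

Not equivalent: only (⇐) holds.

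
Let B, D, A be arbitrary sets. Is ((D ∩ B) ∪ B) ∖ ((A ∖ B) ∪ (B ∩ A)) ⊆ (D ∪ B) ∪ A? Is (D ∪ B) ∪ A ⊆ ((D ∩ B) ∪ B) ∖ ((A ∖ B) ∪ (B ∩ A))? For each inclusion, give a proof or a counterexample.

The sets are not equal: only the forward inclusion holds.

(⟹) Let x ∈ ((D ∩ B) ∪ B) ∖ ((A ∖ B) ∪ (B ∩ A)). Then either x ∈ B and x ∉ D, A; or x ∈ B ∩ D and x ∉ A. In each case x ∈ (D ∪ B) ∪ A, so ((D ∩ B) ∪ B) ∖ ((A ∖ B) ∪ (B ∩ A)) ⊆ (D ∪ B) ∪ A.

(⟸) This inclusion fails. Take B = ∅, D = {1}, A = ∅; then 1 ∈ (D ∪ B) ∪ A but 1 ∉ ((D ∩ B) ∪ B) ∖ ((A ∖ B) ∪ (B ∩ A)).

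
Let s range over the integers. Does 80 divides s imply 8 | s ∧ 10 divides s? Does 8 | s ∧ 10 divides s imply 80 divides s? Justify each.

Only the forward direction holds.

(⇐) This fails: take s = 40. Both 8 ∣ 40 and 10 ∣ 40, yet 40 is not a multiple of 80 (since 40 = 0·80 + 40), so 80 ∤ 40.

(⇒) If 80 ∣ s, write s = 80q. Since 80 = 10·8, s = 8·(10q), so 8 ∣ s; and since 80 = 8·10, s = 10·(8q), so 10 ∣ s.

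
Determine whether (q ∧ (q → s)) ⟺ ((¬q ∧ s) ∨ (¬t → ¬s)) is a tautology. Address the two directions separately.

[⇒] This fails. Under s = T, q = T, t = F, the left side is true but the right side is false.

[⇐] This fails. Under s = F, q = F, t = F, the left side is false but the right side is true.

Both directions fail.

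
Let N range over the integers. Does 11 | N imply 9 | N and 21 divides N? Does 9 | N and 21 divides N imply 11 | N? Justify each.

[⇒] This fails: take N = 11. Certainly 11 ∣ 11, but 9 ∤ 11.

[⇐] This fails: take N = 63. Both 9 ∣ 63 and 21 ∣ 63, yet 63 is not a multiple of 11 (since 63 = 5·11 + 8), so 11 ∤ 63.

Both directions fail.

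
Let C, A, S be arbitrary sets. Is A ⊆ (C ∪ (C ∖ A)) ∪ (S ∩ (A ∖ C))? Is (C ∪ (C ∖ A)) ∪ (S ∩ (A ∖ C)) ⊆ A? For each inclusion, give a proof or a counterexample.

(⊆) fails and (⊇) fails.

Forward inclusion. This inclusion fails. Take C = ∅, A = {1}, S = ∅; then 1 ∈ A but 1 ∉ (C ∪ (C ∖ A)) ∪ (S ∩ (A ∖ C)).

Reverse inclusion. This inclusion fails. Take C = {1}, A = ∅, S = ∅; then 1 ∈ (C ∪ (C ∖ A)) ∪ (S ∩ (A ∖ C)) but 1 ∉ A.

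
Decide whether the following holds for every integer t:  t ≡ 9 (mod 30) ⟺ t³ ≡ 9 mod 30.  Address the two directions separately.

Both directions hold; the statement is true.

[⇒] Suppose t ≡ 9 (mod 30). Write t = 30j + 9. Then (30j + 9)³ = 27000j³ + 24300j² + 7290j + 729 = 30(900j³ + 810j² + 243j + 24) + 9, so t³ ≡ 9 (mod 30).

[⇐] Conversely, suppose t³ ≡ 9 (mod 30). The only residue r in {0, …, 29} with r³ ≡ 9 (mod 30) is r = 9, so t ≡ 9 (mod 30).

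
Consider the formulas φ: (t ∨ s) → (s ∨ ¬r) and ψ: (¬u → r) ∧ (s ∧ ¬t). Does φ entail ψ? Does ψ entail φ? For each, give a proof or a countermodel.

Not equivalent: only (⇐) holds.

(⇒) This fails. Under r = F, t = F, u = F, s = F, the left side is true but the right side is false.

(⇐) Assume the antecedent. If r is true, the antecedent forces (r = T, t = F, u = F, s = T) or (r = T, t = F, u = T, s = T), and (t ∨ s) → (s ∨ ¬r) holds there. If r is false, (t ∨ s) → (s ∨ ¬r) reduces to true regardless of the other variables. Either way (t ∨ s) → (s ∨ ¬r) holds.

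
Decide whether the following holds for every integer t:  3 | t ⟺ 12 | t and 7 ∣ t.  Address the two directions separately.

(⇒) This fails: take t = 3. Certainly 3 ∣ 3, but 12 ∤ 3.

(⇐) Suppose 12 ∣ t and 7 ∣ t. Any common multiple of 12 and 7 is a multiple of their lcm; here gcd(12, 7) = 1, so lcm(12, 7) = 12·7 = 84, so 84 ∣ t. Since 3 ∣ 84, it follows that 3 ∣ t.

(⇒) fails; (⇐) holds.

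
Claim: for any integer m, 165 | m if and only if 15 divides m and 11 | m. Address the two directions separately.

(⟸) Suppose 15 ∣ m and 11 ∣ m. Any common multiple of 15 and 11 is a multiple of their lcm; here gcd(15, 11) = 1, so lcm(15, 11) = 15·11 = 165, so 165 ∣ m.

(⟹) If 165 ∣ m, write m = 165q. Since 165 = 11·15, m = 15·(11q), so 15 ∣ m; and since 165 = 15·11, m = 11·(15q), so 11 ∣ m.

Both directions hold; the statement is true.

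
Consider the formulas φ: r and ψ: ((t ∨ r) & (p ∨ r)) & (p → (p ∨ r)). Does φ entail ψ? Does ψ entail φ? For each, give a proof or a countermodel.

Not equivalent: only (⇒) holds.

(→) Assume the antecedent. If r is true, the consequent reduces to true regardless of the other variables. If r is false, the antecedent cannot hold. Either way the consequent holds.

(←) This fails. Under r = F, p = T, t = T, the left side is false but the right side is true.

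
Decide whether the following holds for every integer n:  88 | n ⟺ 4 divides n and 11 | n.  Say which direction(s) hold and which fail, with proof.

(⇒) If 88 ∣ n, write n = 88q. Since 88 = 22·4, n = 4·(22q), so 4 ∣ n; and since 88 = 8·11, n = 11·(8q), so 11 ∣ n.

(⇐) This fails: take n = 44. Both 4 ∣ 44 and 11 ∣ 44, yet 44 is not a multiple of 88 (since 44 = 0·88 + 44), so 88 ∤ 44.

(⇒) holds; (⇐) fails.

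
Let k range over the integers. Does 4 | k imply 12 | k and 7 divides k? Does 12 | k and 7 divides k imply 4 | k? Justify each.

(⟸) Suppose 12 ∣ k and 7 ∣ k. Any common multiple of 12 and 7 is a multiple of their lcm; here gcd(12, 7) = 1, so lcm(12, 7) = 12·7 = 84, so 84 ∣ k. Since 4 ∣ 84, it follows that 4 ∣ k.

(⟹) This fails: take k = 4. Certainly 4 ∣ 4, but 12 ∤ 4.

(⇒) fails; (⇐) holds.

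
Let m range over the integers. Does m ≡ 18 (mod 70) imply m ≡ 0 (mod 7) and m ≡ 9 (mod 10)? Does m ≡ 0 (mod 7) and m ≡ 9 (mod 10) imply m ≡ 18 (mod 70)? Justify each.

Neither implication holds.

(⇒) This fails: m = 18 gives 18 ≡ 18 (mod 70) but 18 ≡ 4 (mod 7), so the conjunction on the right does not hold.

(⇐) This fails: m = 49 satisfies both congruences on the right (49 ≡ 0 mod 7 and 49 ≡ 9 mod 10) yet 49 ≡ 49 (mod 70), not 18.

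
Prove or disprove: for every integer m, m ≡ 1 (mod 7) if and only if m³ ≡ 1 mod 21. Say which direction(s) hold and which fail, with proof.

Forward direction. This fails: take m = 8. Then 8 ≡ 1 (mod 7), but 8³ = 512 ≡ 8 (mod 21), not 1.

Converse. This fails: take m = 4. Then 4³ = 64 ≡ 1 (mod 21), yet 4 ≡ 4 (mod 7), not 1.

Neither implication holds.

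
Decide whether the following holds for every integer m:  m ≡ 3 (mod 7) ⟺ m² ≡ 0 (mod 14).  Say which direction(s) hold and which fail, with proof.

Neither implication holds.

(⟹) This fails: take m = 3. Then 3 ≡ 3 (mod 7), but 3² = 9 ≡ 9 (mod 14), not 0.

(⟸) This fails: take m = 0. Then 0² = 0 ≡ 0 (mod 14), yet 0 ≡ 0 (mod 7), not 3.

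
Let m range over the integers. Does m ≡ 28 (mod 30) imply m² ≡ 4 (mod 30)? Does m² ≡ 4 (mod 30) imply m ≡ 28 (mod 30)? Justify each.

Only the forward implication holds.

(⇒) Suppose m ≡ 28 (mod 30). Write m = 30j + 28. Then (30j + 28)² = 900j² + 1680j + 784 = 30(30j² + 56j + 26) + 4, so m² ≡ 4 (mod 30).

(⇐) This fails: take m = 2. Then 2² = 4 ≡ 4 (mod 30), yet 2 ≡ 2 (mod 30), not 28.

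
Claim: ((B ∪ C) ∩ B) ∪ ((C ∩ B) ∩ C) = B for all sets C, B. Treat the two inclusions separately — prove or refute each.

(⊆) Let x ∈ ((B ∪ C) ∩ B) ∪ ((C ∩ B) ∩ C). Then either x ∈ B and x ∉ C; or x ∈ C ∩ B. In each case x ∈ B, so ((B ∪ C) ∩ B) ∪ ((C ∩ B) ∩ C) ⊆ B.

(⊇) Let x ∈ B. Then either x ∈ B and x ∉ C; or x ∈ C ∩ B. In each case x ∈ ((B ∪ C) ∩ B) ∪ ((C ∩ B) ∩ C), so B ⊆ ((B ∪ C) ∩ B) ∪ ((C ∩ B) ∩ C).

Both inclusions hold; the sets are equal.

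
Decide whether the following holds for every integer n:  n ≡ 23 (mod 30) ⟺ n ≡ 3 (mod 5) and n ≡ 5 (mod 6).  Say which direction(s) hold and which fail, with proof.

(⟹) Suppose n ≡ 23 (mod 30); write n = 30j + 23. Since 5 ∣ 30, reducing mod 5 gives n ≡ 23 ≡ 3 (mod 5); since 6 ∣ 30, reducing mod 6 gives n ≡ 23 ≡ 5 (mod 6).

(⟸) Conversely, if n ≡ 3 (mod 5) and n ≡ 5 (mod 6), then by the Chinese remainder theorem n ≡ 23 (mod 30). This is exactly n ≡ 23 (mod 30).

Both directions hold.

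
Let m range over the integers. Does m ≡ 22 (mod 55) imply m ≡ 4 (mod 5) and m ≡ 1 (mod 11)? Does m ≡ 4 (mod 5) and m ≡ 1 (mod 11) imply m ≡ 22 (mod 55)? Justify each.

(⟹) This fails: m = 22 gives 22 ≡ 22 (mod 55) but 22 ≡ 2 (mod 5), so the conjunction on the right does not hold.

(⟸) This fails: m = 34 satisfies both congruences on the right (34 ≡ 4 mod 5 and 34 ≡ 1 mod 11) yet 34 ≡ 34 (mod 55), not 22.

Both directions fail.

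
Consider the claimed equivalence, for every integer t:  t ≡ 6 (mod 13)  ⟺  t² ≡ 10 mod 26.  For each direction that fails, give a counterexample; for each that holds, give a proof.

(⟹) This fails: take t = 19. Then 19 ≡ 6 (mod 13), but 19² = 361 ≡ 23 (mod 26), not 10.

(⟸) This fails: take t = 20. Then 20² = 400 ≡ 10 (mod 26), yet 20 ≡ 7 (mod 13), not 6.

Both directions fail.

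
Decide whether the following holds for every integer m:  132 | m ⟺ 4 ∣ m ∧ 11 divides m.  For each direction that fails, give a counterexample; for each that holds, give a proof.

Only the forward direction holds.

Forward direction. If 132 ∣ m, write m = 132q. Since 132 = 33·4, m = 4·(33q), so 4 ∣ m; and since 132 = 12·11, m = 11·(12q), so 11 ∣ m.

Converse. This fails: take m = 44. Both 4 ∣ 44 and 11 ∣ 44, yet 44 is not a multiple of 132 (since 44 = 0·132 + 44), so 132 ∤ 44.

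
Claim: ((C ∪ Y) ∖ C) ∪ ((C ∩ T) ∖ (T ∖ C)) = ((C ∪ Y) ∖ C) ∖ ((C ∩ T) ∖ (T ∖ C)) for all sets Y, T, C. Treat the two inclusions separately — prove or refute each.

(⟹) This inclusion fails. Take Y = ∅, T = {1}, C = {1}; then 1 ∈ ((C ∪ Y) ∖ C) ∪ ((C ∩ T) ∖ (T ∖ C)) but 1 ∉ ((C ∪ Y) ∖ C) ∖ ((C ∩ T) ∖ (T ∖ C)).

(⟸) Let x ∈ ((C ∪ Y) ∖ C) ∖ ((C ∩ T) ∖ (T ∖ C)). Then either x ∈ Y and x ∉ T, C; or x ∈ Y ∩ T and x ∉ C. In each case x ∈ ((C ∪ Y) ∖ C) ∪ ((C ∩ T) ∖ (T ∖ C)), so ((C ∪ Y) ∖ C) ∖ ((C ∩ T) ∖ (T ∖ C)) ⊆ ((C ∪ Y) ∖ C) ∪ ((C ∩ T) ∖ (T ∖ C)).

Only the reverse inclusion holds.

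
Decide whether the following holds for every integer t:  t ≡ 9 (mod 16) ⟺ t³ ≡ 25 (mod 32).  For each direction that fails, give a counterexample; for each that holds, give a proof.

[⇒] This fails: take t = 25. Then 25 ≡ 9 (mod 16), but 25³ = 15625 ≡ 9 (mod 32), not 25.

[⇐] Conversely, the residues r modulo 32 with r³ ≡ 25 (mod 32) are exactly {9}, and each is ≡ 9 (mod 16).

Only the reverse direction holds.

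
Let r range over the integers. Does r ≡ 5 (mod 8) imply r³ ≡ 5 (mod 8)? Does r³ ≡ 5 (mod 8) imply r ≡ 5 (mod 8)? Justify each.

(⟹) Suppose r ≡ 5 (mod 8). Write r = 8j + 5. Then (8j + 5)³ = 512j³ + 960j² + 600j + 125 = 8(64j³ + 120j² + 75j + 15) + 5, so r³ ≡ 5 (mod 8).

(⟸) Conversely, suppose r³ ≡ 5 (mod 8). The only residue r in {0, …, 7} with r³ ≡ 5 (mod 8) is r = 5, so r ≡ 5 (mod 8).

Both implications hold.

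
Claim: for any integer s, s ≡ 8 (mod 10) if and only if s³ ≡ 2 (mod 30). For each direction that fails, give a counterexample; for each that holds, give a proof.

Forward direction. This fails: take s = 18. Then 18 ≡ 8 (mod 10), but 18³ = 5832 ≡ 12 (mod 30), not 2.

Converse. The residues r modulo 30 with r³ ≡ 2 (mod 30) are exactly {8}, and each is ≡ 8 (mod 10).

(⇒) fails; (⇐) holds.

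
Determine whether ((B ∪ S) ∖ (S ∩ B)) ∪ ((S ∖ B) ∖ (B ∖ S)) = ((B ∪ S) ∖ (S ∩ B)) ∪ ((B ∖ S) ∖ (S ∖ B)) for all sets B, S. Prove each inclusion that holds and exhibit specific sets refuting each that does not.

(⟹) Let x ∈ ((B ∪ S) ∖ (S ∩ B)) ∪ ((S ∖ B) ∖ (B ∖ S)). Then either x ∈ B and x ∉ S; or x ∈ S and x ∉ B. In each case x ∈ ((B ∪ S) ∖ (S ∩ B)) ∪ ((B ∖ S) ∖ (S ∖ B)), so ((B ∪ S) ∖ (S ∩ B)) ∪ ((S ∖ B) ∖ (B ∖ S)) ⊆ ((B ∪ S) ∖ (S ∩ B)) ∪ ((B ∖ S) ∖ (S ∖ B)).

(⟸) Let x ∈ ((B ∪ S) ∖ (S ∩ B)) ∪ ((B ∖ S) ∖ (S ∖ B)). Then either x ∈ B and x ∉ S; or x ∈ S and x ∉ B. In each case x ∈ ((B ∪ S) ∖ (S ∩ B)) ∪ ((S ∖ B) ∖ (B ∖ S)), so ((B ∪ S) ∖ (S ∩ B)) ∪ ((B ∖ S) ∖ (S ∖ B)) ⊆ ((B ∪ S) ∖ (S ∩ B)) ∪ ((S ∖ B) ∖ (B ∖ S)).

Both inclusions hold.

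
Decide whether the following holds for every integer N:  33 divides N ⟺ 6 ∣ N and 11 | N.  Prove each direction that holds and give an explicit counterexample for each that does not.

(⟸) Suppose 6 ∣ N and 11 ∣ N. Any common multiple of 6 and 11 is a multiple of their lcm; here gcd(6, 11) = 1, so lcm(6, 11) = 6·11 = 66, so 66 ∣ N. Since 33 ∣ 66, it follows that 33 ∣ N.

(⟹) This fails: take N = 33. Certainly 33 ∣ 33, but 6 ∤ 33.

(⇒) fails; (⇐) holds.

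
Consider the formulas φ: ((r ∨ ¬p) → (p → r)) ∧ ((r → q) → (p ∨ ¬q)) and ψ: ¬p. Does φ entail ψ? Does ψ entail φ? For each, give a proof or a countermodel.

Neither direction holds.

Forward direction. This fails. Under q = F, p = T, r = F, the left side is true but the right side is false.

Converse. This fails. Under q = T, p = F, r = F, the left side is false but the right side is true.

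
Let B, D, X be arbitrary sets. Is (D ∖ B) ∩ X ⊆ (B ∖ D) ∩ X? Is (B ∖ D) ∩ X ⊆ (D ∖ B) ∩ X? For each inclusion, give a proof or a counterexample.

Forward inclusion. This inclusion fails. Take B = ∅, D = {1}, X = {1}; then 1 ∈ (D ∖ B) ∩ X but 1 ∉ (B ∖ D) ∩ X.

Reverse inclusion. This inclusion fails. Take B = {1}, D = ∅, X = {1}; then 1 ∈ (B ∖ D) ∩ X but 1 ∉ (D ∖ B) ∩ X.

(⊆) fails and (⊇) fails.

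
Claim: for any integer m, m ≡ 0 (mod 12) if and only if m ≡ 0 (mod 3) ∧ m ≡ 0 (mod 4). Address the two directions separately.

Both implications hold.

(→) Suppose m ≡ 0 (mod 12); write m = 12j + 0. Since 3 ∣ 12, reducing mod 3 gives m ≡ 0 (mod 3); since 4 ∣ 12, reducing mod 4 gives m ≡ 0 (mod 4).

(←) Conversely, if m ≡ 0 (mod 3) and m ≡ 0 (mod 4), then by the Chinese remainder theorem m ≡ 0 (mod 12). This is exactly m ≡ 0 (mod 12).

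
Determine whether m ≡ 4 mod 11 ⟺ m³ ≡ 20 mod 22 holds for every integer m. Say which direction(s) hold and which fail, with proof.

Converse. The residues r modulo 22 with r³ ≡ 20 (mod 22) are exactly {4}, and each is ≡ 4 (mod 11).

Forward direction. This fails: take m = 15. Then 15 ≡ 4 (mod 11), but 15³ = 3375 ≡ 9 (mod 22), not 20.

Only the reverse direction holds.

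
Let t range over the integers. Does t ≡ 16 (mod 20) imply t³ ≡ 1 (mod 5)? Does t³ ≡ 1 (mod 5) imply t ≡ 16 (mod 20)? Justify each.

(⇐) This fails: take t = 1. Then 1³ = 1 ≡ 1 (mod 5), yet 1 ≡ 1 (mod 20), not 16.

(⇒) Suppose t ≡ 16 (mod 20). Then t³ ≡ 16³ = 4096 (mod 20), and since 5 ∣ 20, also t³ ≡ 1 (mod 5).

The forward direction holds; the converse fails.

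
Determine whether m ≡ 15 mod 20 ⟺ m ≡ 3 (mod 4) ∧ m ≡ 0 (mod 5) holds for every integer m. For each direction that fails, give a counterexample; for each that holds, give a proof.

Both directions hold; the statement is true.

[⇒] Suppose m ≡ 15 (mod 20); write m = 20j + 15. Since 4 ∣ 20, reducing mod 4 gives m ≡ 15 ≡ 3 (mod 4); since 5 ∣ 20, reducing mod 5 gives m ≡ 15 ≡ 0 (mod 5).

[⇐] Conversely, if m ≡ 3 (mod 4) and m ≡ 0 (mod 5), then by the Chinese remainder theorem m ≡ 15 (mod 20). This is exactly m ≡ 15 (mod 20).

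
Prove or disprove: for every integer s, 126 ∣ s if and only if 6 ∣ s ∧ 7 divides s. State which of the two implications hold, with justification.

(⇒) If 126 ∣ s, write s = 126q. Since 126 = 21·6, s = 6·(21q), so 6 ∣ s; and since 126 = 18·7, s = 7·(18q), so 7 ∣ s.

(⇐) This fails: take s = 42. Both 6 ∣ 42 and 7 ∣ 42, yet 42 is not a multiple of 126 (since 42 = 0·126 + 42), so 126 ∤ 42.

Not equivalent: only (⇒) holds.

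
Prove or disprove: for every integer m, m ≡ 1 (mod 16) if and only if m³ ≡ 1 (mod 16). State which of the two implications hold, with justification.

(→) Suppose m ≡ 1 (mod 16). Write m = 16j + 1. Then (16j + 1)³ = 4096j³ + 768j² + 48j + 1 = 16(256j³ + 48j² + 3j) + 1, so m³ ≡ 1 (mod 16).

(←) Conversely, suppose m³ ≡ 1 (mod 16). The only residue r in {0, …, 15} with r³ ≡ 1 (mod 16) is r = 1, so m ≡ 1 (mod 16).

The biconditional holds.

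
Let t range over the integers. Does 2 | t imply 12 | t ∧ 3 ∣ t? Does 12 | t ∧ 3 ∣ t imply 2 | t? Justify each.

Only the reverse direction holds.

(⟹) This fails: take t = 2. Certainly 2 ∣ 2, but 12 ∤ 2.

(⟸) Suppose 12 ∣ t and 3 ∣ t. Any common multiple of 12 and 3 is a multiple of their lcm; here lcm(12, 3) = 12·3/gcd(12, 3) = 36/3 = 12, so 12 ∣ t. Since 2 ∣ 12, it follows that 2 ∣ t.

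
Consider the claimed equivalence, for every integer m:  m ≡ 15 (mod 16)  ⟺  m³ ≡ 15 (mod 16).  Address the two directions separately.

Both implications hold.

(⇐) Suppose m³ ≡ 15 (mod 16). The only residue r in {0, …, 15} with r³ ≡ 15 (mod 16) is r = 15, so m ≡ 15 (mod 16).

(⇒) Suppose m ≡ 15 (mod 16). Write m = 16j + 15. Then (16j + 15)³ = 4096j³ + 11520j² + 10800j + 3375 = 16(256j³ + 720j² + 675j + 210) + 15, so m³ ≡ 15 (mod 16).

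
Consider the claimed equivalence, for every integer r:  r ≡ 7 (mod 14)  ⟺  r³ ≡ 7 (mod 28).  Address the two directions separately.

The forward direction fails; the converse holds.

(⟹) This fails: take r = 21. Then 21 ≡ 7 (mod 14), but 21³ = 9261 ≡ 21 (mod 28), not 7.

(⟸) Conversely, the residues r modulo 28 with r³ ≡ 7 (mod 28) are exactly {7}, and each is ≡ 7 (mod 14).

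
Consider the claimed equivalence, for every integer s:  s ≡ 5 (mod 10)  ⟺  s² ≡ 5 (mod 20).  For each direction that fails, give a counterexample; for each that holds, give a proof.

Equivalent; both directions hold.

(⇒) Suppose s ≡ 5 (mod 10). Working modulo 20, s ∈ {5, 15}; for each such r, r² ≡ 5 (mod 20).

(⇐) Conversely, the residues r modulo 20 with r² ≡ 5 (mod 20) are exactly {5, 15}, and each is ≡ 5 (mod 10).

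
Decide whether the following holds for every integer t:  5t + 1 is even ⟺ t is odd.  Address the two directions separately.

(→) Suppose 5t + 1 is even. Since 5 is odd, 5t and t have the same parity, so 5t + 1 ≡ t + 1 (mod 2). As 1 is odd, 5t + 1 is even exactly when t is odd. Thus t is odd.

(←) Conversely, suppose t is odd; write t = 2j + 1. Then 5t + 1 = 5·(2j + 1) + 1 = 2·5j + 6, which is even.

Both directions hold; the statement is true.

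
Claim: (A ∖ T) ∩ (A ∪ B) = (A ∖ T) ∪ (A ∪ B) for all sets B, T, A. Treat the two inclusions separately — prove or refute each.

(⊆) Let x ∈ (A ∖ T) ∩ (A ∪ B). Then either x ∈ A and x ∉ B, T; or x ∈ B ∩ A and x ∉ T. In each case x ∈ (A ∖ T) ∪ (A ∪ B), so (A ∖ T) ∩ (A ∪ B) ⊆ (A ∖ T) ∪ (A ∪ B).

(⊇) This inclusion fails. Take B = {1}, T = ∅, A = ∅; then 1 ∈ (A ∖ T) ∪ (A ∪ B) but 1 ∉ (A ∖ T) ∩ (A ∪ B).

(⊆) holds; (⊇) fails.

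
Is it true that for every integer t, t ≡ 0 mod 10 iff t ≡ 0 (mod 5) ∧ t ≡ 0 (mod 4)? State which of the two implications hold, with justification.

Only the converse holds.

(→) This fails: t = 10 gives 10 ≡ 0 (mod 10) but 10 ≡ 2 (mod 4), so the conjunction on the right does not hold.

(←) Conversely, if t ≡ 0 (mod 5) and t ≡ 0 (mod 4), then by the Chinese remainder theorem t ≡ 0 (mod 20). Since 0 ≡ 0 (mod 10) and 10 ∣ 20, we get t ≡ 0 (mod 10).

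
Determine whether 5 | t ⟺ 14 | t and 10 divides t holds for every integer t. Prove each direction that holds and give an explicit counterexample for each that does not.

(→) This fails: take t = 5. Certainly 5 ∣ 5, but 14 ∤ 5.

(←) Suppose 14 ∣ t and 10 ∣ t. Any common multiple of 14 and 10 is a multiple of their lcm; here lcm(14, 10) = 14·10/gcd(14, 10) = 140/2 = 70, so 70 ∣ t. Since 5 ∣ 70, it follows that 5 ∣ t.

The forward direction fails; the converse holds.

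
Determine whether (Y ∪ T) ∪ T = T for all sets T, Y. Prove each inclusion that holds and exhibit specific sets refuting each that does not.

(⊆) fails; (⊇) holds.

(⟹) This inclusion fails. Take T = ∅, Y = {1}; then 1 ∈ (Y ∪ T) ∪ T but 1 ∉ T.

(⟸) Let x ∈ T. Then either x ∈ T and x ∉ Y; or x ∈ T ∩ Y. In each case x ∈ (Y ∪ T) ∪ T, so T ⊆ (Y ∪ T) ∪ T.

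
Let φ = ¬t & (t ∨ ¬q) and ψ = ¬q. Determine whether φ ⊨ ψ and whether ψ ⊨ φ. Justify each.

Not equivalent: only (⇒) holds.

[⇒] Assume the antecedent. If t is true, the antecedent cannot hold. If t is false, the antecedent forces (t = F, q = F), and ¬q holds there. Either way ¬q holds.

[⇐] This fails. Under t = T, q = F, the left side is false but the right side is true.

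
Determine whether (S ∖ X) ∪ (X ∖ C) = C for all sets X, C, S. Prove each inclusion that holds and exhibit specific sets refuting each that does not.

(⟹) This inclusion fails. Take X = {1}, C = ∅, S = ∅; then 1 ∈ (S ∖ X) ∪ (X ∖ C) but 1 ∉ C.

(⟸) This inclusion fails. Take X = ∅, C = {1}, S = ∅; then 1 ∈ C but 1 ∉ (S ∖ X) ∪ (X ∖ C).

Both inclusions fail.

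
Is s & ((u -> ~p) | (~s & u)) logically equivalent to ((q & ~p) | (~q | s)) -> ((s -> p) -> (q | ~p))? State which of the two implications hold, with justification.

(⇒) This fails. Under u = F, s = T, q = F, p = T, the left side is true but the right side is false.

(⇐) This fails. Under u = F, s = F, q = F, p = F, the left side is false but the right side is true.

(⇒) fails and (⇐) fails.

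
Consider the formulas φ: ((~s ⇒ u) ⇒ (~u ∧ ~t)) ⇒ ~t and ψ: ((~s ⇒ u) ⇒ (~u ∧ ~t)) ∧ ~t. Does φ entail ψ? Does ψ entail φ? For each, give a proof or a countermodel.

Only the converse holds.

(⟸) Assume the antecedent. If u is true, the antecedent cannot hold. If u is false, the antecedent forces (u = F, s = F, t = F) or (u = F, s = T, t = F), and ((~s ⇒ u) ⇒ (~u ∧ ~t)) ⇒ ~t holds there. Either way ((~s ⇒ u) ⇒ (~u ∧ ~t)) ⇒ ~t holds.

(⟹) This fails. Under u = T, s = F, t = F, the left side is true but the right side is false.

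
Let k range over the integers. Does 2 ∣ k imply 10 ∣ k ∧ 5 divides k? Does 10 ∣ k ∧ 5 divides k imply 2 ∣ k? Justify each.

Only the reverse direction holds.

(⇒) This fails: take k = 2. Certainly 2 ∣ 2, but 10 ∤ 2.

(⇐) Suppose 10 ∣ k and 5 ∣ k. Any common multiple of 10 and 5 is a multiple of their lcm; here lcm(10, 5) = 10·5/gcd(10, 5) = 50/5 = 10, so 10 ∣ k. Since 2 ∣ 10, it follows that 2 ∣ k.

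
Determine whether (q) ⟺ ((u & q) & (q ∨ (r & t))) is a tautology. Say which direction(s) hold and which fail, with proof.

[⇐] Assume the antecedent. If t is true, the antecedent forces (t = T, u = T, q = T, r = F) or (t = T, u = T, q = T, r = T), and q holds there. If t is false, the antecedent forces (t = F, u = T, q = T, r = F) or (t = F, u = T, q = T, r = T), and q holds there. Either way q holds.

[⇒] This fails. Under t = F, u = F, q = T, r = F, the left side is true but the right side is false.

(⇒) fails; (⇐) holds.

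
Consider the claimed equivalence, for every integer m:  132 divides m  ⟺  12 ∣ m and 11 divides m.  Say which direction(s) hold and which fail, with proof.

(⇒) If 132 ∣ m, write m = 132q. Since 132 = 11·12, m = 12·(11q), so 12 ∣ m; and since 132 = 12·11, m = 11·(12q), so 11 ∣ m.

(⇐) Suppose 12 ∣ m and 11 ∣ m. Any common multiple of 12 and 11 is a multiple of their lcm; here gcd(12, 11) = 1, so lcm(12, 11) = 12·11 = 132, so 132 ∣ m.

Both directions hold; the statement is true.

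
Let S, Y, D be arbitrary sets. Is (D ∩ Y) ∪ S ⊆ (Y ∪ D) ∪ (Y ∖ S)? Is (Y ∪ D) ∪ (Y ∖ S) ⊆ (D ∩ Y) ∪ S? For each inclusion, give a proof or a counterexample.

(⟹) This inclusion fails. Take S = {1}, Y = ∅, D = ∅; then 1 ∈ (D ∩ Y) ∪ S but 1 ∉ (Y ∪ D) ∪ (Y ∖ S).

(⟸) This inclusion fails. Take S = ∅, Y = {1}, D = ∅; then 1 ∈ (Y ∪ D) ∪ (Y ∖ S) but 1 ∉ (D ∩ Y) ∪ S.

Both inclusions fail.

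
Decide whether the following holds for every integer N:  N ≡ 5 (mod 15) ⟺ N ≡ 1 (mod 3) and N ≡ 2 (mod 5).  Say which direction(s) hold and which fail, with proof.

Neither implication holds.

(→) This fails: N = 5 gives 5 ≡ 5 (mod 15) but 5 ≡ 2 (mod 3), so the conjunction on the right does not hold.

(←) This fails: N = 7 satisfies both congruences on the right (7 ≡ 1 mod 3 and 7 ≡ 2 mod 5) yet 7 ≡ 7 (mod 15), not 5.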